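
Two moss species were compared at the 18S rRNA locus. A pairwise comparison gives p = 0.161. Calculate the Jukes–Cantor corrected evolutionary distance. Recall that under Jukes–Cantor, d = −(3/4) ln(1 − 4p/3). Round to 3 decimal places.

0.181

d = −(3/4) ln(1 − 4p/3) = −0.75 ln(1 − 0.214667) = −0.75 ln(0.785333)
  = −0.75 × (-0.241647) = 0.181235 substitutions/site.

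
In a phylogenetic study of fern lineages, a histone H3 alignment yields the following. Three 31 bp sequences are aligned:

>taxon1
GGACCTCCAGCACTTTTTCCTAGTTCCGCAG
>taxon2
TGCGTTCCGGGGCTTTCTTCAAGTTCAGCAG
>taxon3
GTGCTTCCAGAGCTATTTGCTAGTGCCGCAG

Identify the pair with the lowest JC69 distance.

taxon1 and taxon3

taxon1–taxon2: 11/31 differ, p = 0.355, d = 0.481.
taxon1–taxon3: 8/31 differ, p = 0.258, d = 0.316.
taxon2–taxon3: 12/31 differ, p = 0.387, d = 0.544.
The smallest distance is between taxon1 and taxon3.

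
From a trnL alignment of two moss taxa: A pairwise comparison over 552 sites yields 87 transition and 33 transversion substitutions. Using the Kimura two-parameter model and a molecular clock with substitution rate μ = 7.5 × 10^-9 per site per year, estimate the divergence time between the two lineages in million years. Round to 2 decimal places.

P = 87/552 ≈ 0.157609 and Q = 33/552 ≈ 0.059783.
Under the Kimura two-parameter model, d = −½ ln(1 − 2P − Q) − ¼ ln(1 − 2Q).
1 − 2P − Q = 0.624999, giving −½ ln(0.624999) = 0.235003.
1 − 2Q = 0.880434, giving −¼ ln(0.880434) = 0.031835.
d = 0.235003 + 0.031835 = 0.266838.
Under a molecular clock d = 2μt, so t = d/(2μ) = 0.266838 / (2 × 7.5 × 10^-9) = 17.79 million years.

17.79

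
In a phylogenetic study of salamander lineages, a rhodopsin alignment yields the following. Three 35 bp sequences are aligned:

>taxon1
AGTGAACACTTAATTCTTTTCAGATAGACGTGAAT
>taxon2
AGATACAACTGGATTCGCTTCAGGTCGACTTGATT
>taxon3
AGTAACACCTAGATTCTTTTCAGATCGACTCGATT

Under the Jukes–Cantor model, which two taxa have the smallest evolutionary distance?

taxon2 and taxon3

taxon1–taxon2: 12/35 differ, p = 0.343, d = 0.458.
taxon1–taxon3: 10/35 differ, p = 0.286, d = 0.360.
taxon2–taxon3: 8/35 differ, p = 0.229, d = 0.273.
The smallest distance is between taxon2 and taxon3.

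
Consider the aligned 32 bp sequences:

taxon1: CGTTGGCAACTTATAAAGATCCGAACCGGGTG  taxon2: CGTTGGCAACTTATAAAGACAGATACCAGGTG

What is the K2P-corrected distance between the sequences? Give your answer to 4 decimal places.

0.2170

Of 32 sites, 3 differences are transitions and 3 are transversions, so P = 3/32 = 0.09375 and Q = 3/32 = 0.09375.
Under the Kimura two-parameter model, d = −½ ln(1 − 2P − Q) − ¼ ln(1 − 2Q).
1 − 2P − Q = 0.71875, giving −½ ln(0.71875) = 0.165121.
1 − 2Q = 0.8125, giving −¼ ln(0.8125) = 0.051910.
d = 0.165121 + 0.051910 = 0.217031.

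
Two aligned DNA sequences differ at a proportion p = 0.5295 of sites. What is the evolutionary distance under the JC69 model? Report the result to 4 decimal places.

0.9181

d = −(3/4) ln(1 − 4p/3) = −0.75 ln(1 − 0.706) = −0.75 ln(0.294)
  = −0.75 × (-1.224176) = 0.918132 substitutions/site.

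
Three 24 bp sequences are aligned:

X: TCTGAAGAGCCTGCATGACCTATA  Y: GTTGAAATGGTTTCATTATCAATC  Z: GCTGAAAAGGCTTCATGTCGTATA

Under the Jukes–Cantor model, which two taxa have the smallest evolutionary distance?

X–Y: 11/24 differ, p = 0.458, d = 0.708.
X–Z: 6/24 differ, p = 0.250, d = 0.304.
Y–Z: 9/24 differ, p = 0.375, d = 0.520.
The smallest distance is between X and Z.

X and Z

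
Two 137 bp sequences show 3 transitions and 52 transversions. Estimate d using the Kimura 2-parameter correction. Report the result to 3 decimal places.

P = 3/137 ≈ 0.021898 and Q = 52/137 ≈ 0.379562.
Under the Kimura two-parameter model, d = −½ ln(1 − 2P − Q) − ¼ ln(1 − 2Q).
1 − 2P − Q = 0.576642, giving −½ ln(0.576642) = 0.275267.
1 − 2Q = 0.240876, giving −¼ ln(0.240876) = 0.355868.
d = 0.275267 + 0.355868 = 0.631135.

0.631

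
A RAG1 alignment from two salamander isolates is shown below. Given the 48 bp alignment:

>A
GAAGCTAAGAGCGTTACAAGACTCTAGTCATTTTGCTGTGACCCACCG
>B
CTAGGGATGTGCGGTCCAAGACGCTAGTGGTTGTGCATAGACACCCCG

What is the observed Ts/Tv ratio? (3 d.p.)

0.063

Transitions are A↔G and C↔T; transversions are all other mismatches.
Transitions: 1. Transversions: 16.
R = 1/16 = 0.0625 ≈ 0.063 (to 3 d.p.).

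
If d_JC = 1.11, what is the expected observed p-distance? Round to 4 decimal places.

p = (3/4)(1 − e^(−4d/3)) = 0.75 × (1 − e^(-1.48)) = 0.75 × (1 − 0.227638) = 0.579272.

0.5793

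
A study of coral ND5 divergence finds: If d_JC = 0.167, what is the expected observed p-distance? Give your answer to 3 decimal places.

p = (3/4)(1 − e^(−4d/3)) = 0.75 × (1 − e^(-0.222667)) = 0.75 × (1 − 0.800381) = 0.149714.

0.150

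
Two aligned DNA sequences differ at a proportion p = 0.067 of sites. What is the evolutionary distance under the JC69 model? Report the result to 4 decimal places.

0.0702

d = −(3/4) ln(1 − 4p/3) = −0.75 ln(1 − 0.089333) = −0.75 ln(0.910667)
  = −0.75 × (-0.093578) = 0.070184 substitutions/site.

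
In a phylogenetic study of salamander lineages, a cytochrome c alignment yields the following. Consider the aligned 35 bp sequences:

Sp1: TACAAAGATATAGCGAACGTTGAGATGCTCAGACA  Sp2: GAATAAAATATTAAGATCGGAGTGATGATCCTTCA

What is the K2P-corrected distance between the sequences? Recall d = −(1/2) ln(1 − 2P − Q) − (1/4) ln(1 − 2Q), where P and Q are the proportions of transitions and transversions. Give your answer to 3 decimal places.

0.672

Of 35 sites, 2 differences are transitions and 13 are transversions, so P = 2/35 ≈ 0.057143 and Q = 13/35 ≈ 0.371429.
Under the Kimura two-parameter model, d = −½ ln(1 − 2P − Q) − ¼ ln(1 − 2Q).
1 − 2P − Q = 0.514285, giving −½ ln(0.514285) = 0.332489.
1 − 2Q = 0.257142, giving −¼ ln(0.257142) = 0.339532.
d = 0.332489 + 0.339532 = 0.672021.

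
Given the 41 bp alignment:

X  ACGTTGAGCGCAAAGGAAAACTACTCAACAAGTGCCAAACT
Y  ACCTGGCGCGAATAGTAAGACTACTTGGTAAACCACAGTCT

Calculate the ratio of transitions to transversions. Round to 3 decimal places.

Transitions are A↔G and C↔T; transversions are all other mismatches.
Transitions: 8. Transversions: 9.
R = 8/9 = 0.888888… ≈ 0.889 (to 3 d.p.).

0.889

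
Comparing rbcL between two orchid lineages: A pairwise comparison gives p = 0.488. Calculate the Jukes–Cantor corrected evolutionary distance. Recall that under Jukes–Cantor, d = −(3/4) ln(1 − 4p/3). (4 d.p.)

0.7888

d = −(3/4) ln(1 − 4p/3) = −0.75 ln(1 − 0.650667) = −0.75 ln(0.349333)
  = −0.75 × (-1.051730) = 0.788798 substitutions/site.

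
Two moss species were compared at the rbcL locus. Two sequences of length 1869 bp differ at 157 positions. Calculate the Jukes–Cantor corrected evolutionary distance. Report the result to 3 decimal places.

p = 157/1869 ≈ 0.084002.
d = −(3/4) ln(1 − 4p/3) = −0.75 ln(1 − 0.112003) = −0.75 ln(0.887997)
  = −0.75 × (-0.118787) = 0.089090 substitutions/site.

0.089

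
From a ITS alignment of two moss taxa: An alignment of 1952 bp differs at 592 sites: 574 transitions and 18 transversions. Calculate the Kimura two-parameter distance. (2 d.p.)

0.46

P = 574/1952 ≈ 0.294057 and Q = 18/1952 ≈ 0.009221.
Under the Kimura two-parameter model, d = −½ ln(1 − 2P − Q) − ¼ ln(1 − 2Q).
1 − 2P − Q = 0.402665, giving −½ ln(0.402665) = 0.454825.
1 − 2Q = 0.981558, giving −¼ ln(0.981558) = 0.004654.
d = 0.454825 + 0.004654 = 0.459479.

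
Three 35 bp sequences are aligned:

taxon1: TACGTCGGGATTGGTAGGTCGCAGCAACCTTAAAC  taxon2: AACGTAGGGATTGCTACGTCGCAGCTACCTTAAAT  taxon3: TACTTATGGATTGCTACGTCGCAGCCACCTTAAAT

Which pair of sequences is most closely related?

taxon1–taxon2: 6/35 differ, p = 0.171, d = 0.195.
taxon1–taxon3: 7/35 differ, p = 0.200, d = 0.233.
taxon2–taxon3: 4/35 differ, p = 0.114, d = 0.124.
The smallest distance is between taxon2 and taxon3.

taxon2 and taxon3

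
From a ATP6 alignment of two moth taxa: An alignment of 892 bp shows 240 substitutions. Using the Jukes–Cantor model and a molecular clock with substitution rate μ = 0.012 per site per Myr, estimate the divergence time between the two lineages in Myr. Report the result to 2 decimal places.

13.89

p = 240/892 ≈ 0.269058.
d = −(3/4) ln(1 − 4p/3) = −0.75 ln(1 − 0.358744) = −0.75 ln(0.641256)
  = −0.75 × (-0.444327) = 0.333245 substitutions/site.
Under a molecular clock d = 2μt, so t = d/(2μ) = 0.333245 / (2 × 0.012) = 13.89 Myr.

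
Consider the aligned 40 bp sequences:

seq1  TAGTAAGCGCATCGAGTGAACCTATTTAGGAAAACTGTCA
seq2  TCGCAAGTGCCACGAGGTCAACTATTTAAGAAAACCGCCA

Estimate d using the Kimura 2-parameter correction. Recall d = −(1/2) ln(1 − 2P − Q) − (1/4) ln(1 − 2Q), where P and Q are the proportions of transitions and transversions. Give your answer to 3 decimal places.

0.384

Of 40 sites, 5 differences are transitions and 7 are transversions, so P = 5/40 = 0.125 and Q = 7/40 = 0.175.
Under the Kimura two-parameter model, d = −½ ln(1 − 2P − Q) − ¼ ln(1 − 2Q).
1 − 2P − Q = 0.575, giving −½ ln(0.575) = 0.276693.
1 − 2Q = 0.65, giving −¼ ln(0.65) = 0.107696.
d = 0.276693 + 0.107696 = 0.384389.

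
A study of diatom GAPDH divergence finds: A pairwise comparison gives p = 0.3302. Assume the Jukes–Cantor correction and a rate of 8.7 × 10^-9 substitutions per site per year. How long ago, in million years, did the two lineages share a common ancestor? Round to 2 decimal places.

d = −(3/4) ln(1 − 4p/3) = −0.75 ln(1 − 0.440267) = −0.75 ln(0.559733)
  = −0.75 × (-0.580295) = 0.435221 substitutions/site.
Under a molecular clock d = 2μt, so t = d/(2μ) = 0.435221 / (2 × 8.7 × 10^-9) = 25.01 million years.

25.01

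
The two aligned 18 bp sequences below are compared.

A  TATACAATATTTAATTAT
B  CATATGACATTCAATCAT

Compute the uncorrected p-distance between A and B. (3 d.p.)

0.333

The sequences differ at 6 of 18 positions (sites 1, 5, 6, 8, 12, 16).
p = 6/18 = 0.333333… ≈ 0.333 (to 3 d.p.).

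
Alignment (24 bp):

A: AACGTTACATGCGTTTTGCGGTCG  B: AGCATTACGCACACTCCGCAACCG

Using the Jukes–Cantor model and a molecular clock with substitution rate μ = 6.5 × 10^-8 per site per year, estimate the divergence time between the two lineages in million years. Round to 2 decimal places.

6.34

The sequences differ at 12 of 24 sites, so p = 12/24 = 0.5.
d = −(3/4) ln(1 − 4p/3) = −0.75 ln(1 − 0.666667) = −0.75 ln(0.333333)
  = −0.75 × (-1.098613) = 0.823960 substitutions/site.
Under a molecular clock d = 2μt, so t = d/(2μ) = 0.823960 / (2 × 6.5 × 10^-8) = 6.34 million years.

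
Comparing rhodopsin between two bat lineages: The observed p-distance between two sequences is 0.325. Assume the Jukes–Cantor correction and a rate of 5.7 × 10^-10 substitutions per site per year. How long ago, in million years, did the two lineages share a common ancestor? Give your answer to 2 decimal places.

d = −(3/4) ln(1 − 4p/3) = −0.75 ln(1 − 0.433333) = −0.75 ln(0.566667)
  = −0.75 × (-0.567983) = 0.425987 substitutions/site.
Under a molecular clock d = 2μt, so t = d/(2μ) = 0.425987 / (2 × 5.7 × 10^-10) = 373.67 million years.

373.67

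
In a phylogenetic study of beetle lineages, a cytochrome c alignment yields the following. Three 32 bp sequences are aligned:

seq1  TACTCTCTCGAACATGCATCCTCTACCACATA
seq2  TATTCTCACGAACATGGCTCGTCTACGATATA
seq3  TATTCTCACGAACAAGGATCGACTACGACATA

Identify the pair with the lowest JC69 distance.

seq2 and seq3

seq1–seq2: 7/32 differ, p = 0.219, d = 0.259.
seq1–seq3: 7/32 differ, p = 0.219, d = 0.259.
seq2–seq3: 4/32 differ, p = 0.125, d = 0.137.
The smallest distance is between seq2 and seq3.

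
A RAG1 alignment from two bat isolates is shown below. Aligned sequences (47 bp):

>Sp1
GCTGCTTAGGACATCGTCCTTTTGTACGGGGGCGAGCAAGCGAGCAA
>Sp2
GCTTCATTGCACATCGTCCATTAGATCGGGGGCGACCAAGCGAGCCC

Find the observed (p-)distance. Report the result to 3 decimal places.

The sequences differ at 11 of 47 positions.
p = 11/47 = 0.234042… ≈ 0.234 (to 3 d.p.).

0.234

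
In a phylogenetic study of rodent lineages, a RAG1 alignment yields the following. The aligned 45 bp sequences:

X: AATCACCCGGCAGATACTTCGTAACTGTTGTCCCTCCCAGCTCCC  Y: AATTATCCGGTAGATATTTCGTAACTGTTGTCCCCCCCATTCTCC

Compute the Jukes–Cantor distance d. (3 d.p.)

0.233

The sequences differ at 9 of 45 sites (4, 6, 11, 17, 35, 40, 41, 42, 43), so p = 9/45 = 0.2.
d = −(3/4) ln(1 − 4p/3) = −0.75 ln(1 − 0.266667) = −0.75 ln(0.733333)
  = −0.75 × (-0.310155) = 0.232616 substitutions/site.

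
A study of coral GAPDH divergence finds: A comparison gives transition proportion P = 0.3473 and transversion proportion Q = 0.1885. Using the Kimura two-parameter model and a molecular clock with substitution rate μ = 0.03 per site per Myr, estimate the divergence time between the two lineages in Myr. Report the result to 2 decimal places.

Under the Kimura two-parameter model, d = −½ ln(1 − 2P − Q) − ¼ ln(1 − 2Q).
1 − 2P − Q = 0.1169, giving −½ ln(0.1169) = 1.073218.
1 − 2Q = 0.623, giving −¼ ln(0.623) = 0.118302.
d = 1.073218 + 0.118302 = 1.191520.
Under a molecular clock d = 2μt, so t = d/(2μ) = 1.191520 / (2 × 0.03) = 19.86 Myr.

19.86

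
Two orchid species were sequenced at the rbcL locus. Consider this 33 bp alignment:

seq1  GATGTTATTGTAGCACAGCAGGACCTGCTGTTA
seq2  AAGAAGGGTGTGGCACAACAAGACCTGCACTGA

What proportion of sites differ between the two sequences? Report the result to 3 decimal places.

0.394

The sequences differ at 13 of 33 positions.
p = 13/33 = 0.393939… ≈ 0.394 (to 3 d.p.).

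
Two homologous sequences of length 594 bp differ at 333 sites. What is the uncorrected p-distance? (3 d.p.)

p = 333/594 = 0.560606… ≈ 0.561 (to 3 d.p.).

0.561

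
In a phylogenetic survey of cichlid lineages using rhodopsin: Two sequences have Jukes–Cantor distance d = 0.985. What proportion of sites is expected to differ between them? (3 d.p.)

p = (3/4)(1 − e^(−4d/3)) = 0.75 × (1 − e^(-1.313333)) = 0.75 × (1 − 0.268922) = 0.548309.

0.548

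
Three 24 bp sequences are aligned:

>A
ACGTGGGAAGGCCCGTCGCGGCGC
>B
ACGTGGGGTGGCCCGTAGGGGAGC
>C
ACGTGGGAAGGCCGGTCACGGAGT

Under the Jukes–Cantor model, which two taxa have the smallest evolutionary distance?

A–B: 5/24 differ, p = 0.208, d = 0.244.
A–C: 4/24 differ, p = 0.167, d = 0.188.
B–C: 7/24 differ, p = 0.292, d = 0.369.
The smallest distance is between A and C.

A and C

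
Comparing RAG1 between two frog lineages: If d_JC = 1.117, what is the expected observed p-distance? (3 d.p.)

0.581

p = (3/4)(1 − e^(−4d/3)) = 0.75 × (1 − e^(-1.489333)) = 0.75 × (1 − 0.225523) = 0.580858.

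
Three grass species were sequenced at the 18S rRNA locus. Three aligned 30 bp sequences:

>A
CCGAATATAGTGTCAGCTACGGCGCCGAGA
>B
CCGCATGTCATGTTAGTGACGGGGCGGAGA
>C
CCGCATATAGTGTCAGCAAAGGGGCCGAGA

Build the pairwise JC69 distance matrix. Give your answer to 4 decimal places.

d(A,B) = 0.3831, d(A,C) = 0.1468, d(B,C) = 0.3295

A–B: 9/30 sites differ → p = 0.3, d = −0.75 ln(1 − 0.4) = 0.383119 ≈ 0.3831.
A–C: 4/30 sites differ → p ≈ 0.133333, d = −0.75 ln(1 − 0.177777) = 0.146808 ≈ 0.1468.
B–C: 8/30 sites differ → p ≈ 0.266667, d = −0.75 ln(1 − 0.355556) = 0.329526 ≈ 0.3295.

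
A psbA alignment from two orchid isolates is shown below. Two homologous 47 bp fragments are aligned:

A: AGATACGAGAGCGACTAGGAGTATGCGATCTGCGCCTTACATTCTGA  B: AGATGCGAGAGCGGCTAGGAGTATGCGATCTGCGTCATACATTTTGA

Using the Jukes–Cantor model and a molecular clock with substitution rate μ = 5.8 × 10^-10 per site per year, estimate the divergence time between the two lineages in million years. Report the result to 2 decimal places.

The sequences differ at 5 of 47 sites (5, 14, 35, 37, 44), so p = 5/47 ≈ 0.106383.
d = −(3/4) ln(1 − 4p/3) = −0.75 ln(1 − 0.141844) = −0.75 ln(0.858156)
  = −0.75 × (-0.152969) = 0.114727 substitutions/site.
Under a molecular clock d = 2μt, so t = d/(2μ) = 0.114727 / (2 × 5.8 × 10^-10) = 98.90 million years.

98.90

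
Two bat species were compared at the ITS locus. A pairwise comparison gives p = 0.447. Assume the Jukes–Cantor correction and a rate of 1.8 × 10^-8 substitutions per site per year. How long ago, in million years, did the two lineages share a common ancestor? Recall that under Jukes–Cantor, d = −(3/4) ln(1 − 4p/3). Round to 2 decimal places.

d = −(3/4) ln(1 − 4p/3) = −0.75 ln(1 − 0.596) = −0.75 ln(0.404)
  = −0.75 × (-0.906340) = 0.679755 substitutions/site.
Under a molecular clock d = 2μt, so t = d/(2μ) = 0.679755 / (2 × 1.8 × 10^-8) = 18.88 million years.

18.88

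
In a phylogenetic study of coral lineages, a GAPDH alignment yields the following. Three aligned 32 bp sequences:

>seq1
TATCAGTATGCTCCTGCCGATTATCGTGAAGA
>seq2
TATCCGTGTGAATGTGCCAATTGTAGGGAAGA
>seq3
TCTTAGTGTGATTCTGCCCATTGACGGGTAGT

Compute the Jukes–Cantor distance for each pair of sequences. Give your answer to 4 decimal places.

seq1–seq2: 10/32 sites differ → p = 0.3125, d = −0.75 ln(1 − 0.416667) = 0.404248 ≈ 0.4042.
seq1–seq3: 11/32 sites differ → p = 0.34375, d = −0.75 ln(1 − 0.458333) = 0.459828 ≈ 0.4598.
seq2–seq3: 10/32 sites differ → p = 0.3125, d = −0.75 ln(1 − 0.416667) = 0.404248 ≈ 0.4042.

d(seq1,seq2) = 0.4042, d(seq1,seq3) = 0.4598, d(seq2,seq3) = 0.4042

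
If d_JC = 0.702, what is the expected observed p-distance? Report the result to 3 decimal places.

0.456

p = (3/4)(1 − e^(−4d/3)) = 0.75 × (1 − e^(-0.936)) = 0.75 × (1 − 0.392193) = 0.455855.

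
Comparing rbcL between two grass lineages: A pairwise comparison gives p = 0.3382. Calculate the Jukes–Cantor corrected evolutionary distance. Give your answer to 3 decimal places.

0.450

d = −(3/4) ln(1 − 4p/3) = −0.75 ln(1 − 0.450933) = −0.75 ln(0.549067)
  = −0.75 × (-0.599535) = 0.449651 substitutions/site.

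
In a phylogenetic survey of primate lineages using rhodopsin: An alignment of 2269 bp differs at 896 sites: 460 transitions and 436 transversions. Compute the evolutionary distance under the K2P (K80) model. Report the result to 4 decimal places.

P = 460/2269 ≈ 0.202732 and Q = 436/2269 ≈ 0.192155.
Under the Kimura two-parameter model, d = −½ ln(1 − 2P − Q) − ¼ ln(1 − 2Q).
1 − 2P − Q = 0.402381, giving −½ ln(0.402381) = 0.455178.
1 − 2Q = 0.61569, giving −¼ ln(0.61569) = 0.121253.
d = 0.455178 + 0.121253 = 0.576431.

0.5764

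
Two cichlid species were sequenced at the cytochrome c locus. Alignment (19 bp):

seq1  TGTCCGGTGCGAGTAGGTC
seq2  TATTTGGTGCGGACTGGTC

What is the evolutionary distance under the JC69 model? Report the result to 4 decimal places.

The sequences differ at 7 of 19 sites (2, 4, 5, 12, 13, 14, 15), so p = 7/19 ≈ 0.368421.
d = −(3/4) ln(1 − 4p/3) = −0.75 ln(1 − 0.491228) = −0.75 ln(0.508772)
  = −0.75 × (-0.675755) = 0.506816 substitutions/site.

0.5068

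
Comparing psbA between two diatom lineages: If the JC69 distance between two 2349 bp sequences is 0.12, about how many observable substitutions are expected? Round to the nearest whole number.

260

Invert JC69: p = (3/4)(1 − e^(−4d/3)) = 0.75 × (1 − e^(-0.16)) = 0.75 × (1 − 0.852144) = 0.110892.
Expected differing sites = pL ≈ 0.110892 × 2349 = 260.485308 ≈ 260.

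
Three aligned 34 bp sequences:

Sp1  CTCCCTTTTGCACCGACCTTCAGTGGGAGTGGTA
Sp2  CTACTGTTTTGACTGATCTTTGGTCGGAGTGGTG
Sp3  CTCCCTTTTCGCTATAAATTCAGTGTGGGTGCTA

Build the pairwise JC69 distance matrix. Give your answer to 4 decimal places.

Sp1–Sp2: 11/34 sites differ → p ≈ 0.323529, d = −0.75 ln(1 − 0.431372) = 0.423397 ≈ 0.4234.
Sp1–Sp3: 11/34 sites differ → p ≈ 0.323529, d = −0.75 ln(1 − 0.431372) = 0.423397 ≈ 0.4234.
Sp2–Sp3: 17/34 sites differ → p = 0.5, d = −0.75 ln(1 − 0.666667) = 0.823960 ≈ 0.8240.

d(Sp1,Sp2) = 0.4234, d(Sp1,Sp3) = 0.4234, d(Sp2,Sp3) = 0.8240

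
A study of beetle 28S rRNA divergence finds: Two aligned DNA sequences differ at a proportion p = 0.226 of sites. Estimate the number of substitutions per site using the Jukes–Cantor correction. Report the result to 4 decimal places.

0.2689

d = −(3/4) ln(1 − 4p/3) = −0.75 ln(1 − 0.301333) = −0.75 ln(0.698667)
  = −0.75 × (-0.358581) = 0.268936 substitutions/site.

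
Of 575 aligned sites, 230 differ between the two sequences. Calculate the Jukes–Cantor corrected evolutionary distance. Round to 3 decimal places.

0.572

p = 230/575 = 0.4.
d = −(3/4) ln(1 − 4p/3) = −0.75 ln(1 − 0.533333) = −0.75 ln(0.466667)
  = −0.75 × (-0.762139) = 0.571604 substitutions/site.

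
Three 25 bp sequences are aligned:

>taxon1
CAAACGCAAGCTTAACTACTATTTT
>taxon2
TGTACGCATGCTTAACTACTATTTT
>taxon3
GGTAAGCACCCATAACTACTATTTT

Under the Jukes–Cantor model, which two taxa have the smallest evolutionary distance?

taxon1 and taxon2

taxon1–taxon2: 4/25 differ, p = 0.160, d = 0.180.
taxon1–taxon3: 7/25 differ, p = 0.280, d = 0.351.
taxon2–taxon3: 5/25 differ, p = 0.200, d = 0.233.
The smallest distance is between taxon1 and taxon2.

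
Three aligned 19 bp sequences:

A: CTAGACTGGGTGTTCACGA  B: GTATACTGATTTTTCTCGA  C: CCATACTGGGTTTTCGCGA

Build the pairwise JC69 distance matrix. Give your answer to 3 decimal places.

A–B: 6/19 sites differ → p ≈ 0.315789, d = −0.75 ln(1 − 0.421052) = 0.409907 ≈ 0.410.
A–C: 4/19 sites differ → p ≈ 0.210526, d = −0.75 ln(1 − 0.280701) = 0.247109 ≈ 0.247.
B–C: 5/19 sites differ → p ≈ 0.263158, d = −0.75 ln(1 − 0.350877) = 0.324100 ≈ 0.324.

d(A,B) = 0.410, d(A,C) = 0.247, d(B,C) = 0.324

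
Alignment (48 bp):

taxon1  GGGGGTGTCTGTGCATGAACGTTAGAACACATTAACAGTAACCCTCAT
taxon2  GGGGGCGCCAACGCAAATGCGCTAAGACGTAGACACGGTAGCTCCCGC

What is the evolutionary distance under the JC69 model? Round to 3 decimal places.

The sequences differ at 23 of 48 sites, so p = 23/48 ≈ 0.479167.
d = −(3/4) ln(1 − 4p/3) = −0.75 ln(1 − 0.638889) = −0.75 ln(0.361111)
  = −0.75 × (-1.018570) = 0.763928 substitutions/site.

0.764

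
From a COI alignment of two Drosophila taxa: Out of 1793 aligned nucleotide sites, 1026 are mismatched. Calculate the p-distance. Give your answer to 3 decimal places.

p = 1026/1793 = 0.572225… ≈ 0.572 (to 3 d.p.).

0.572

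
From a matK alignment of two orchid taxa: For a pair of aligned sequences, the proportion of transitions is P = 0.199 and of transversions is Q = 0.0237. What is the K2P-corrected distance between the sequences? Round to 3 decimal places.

Under the Kimura two-parameter model, d = −½ ln(1 − 2P − Q) − ¼ ln(1 − 2Q).
1 − 2P − Q = 0.5783, giving −½ ln(0.5783) = 0.273831.
1 − 2Q = 0.9526, giving −¼ ln(0.9526) = 0.012140.
d = 0.273831 + 0.012140 = 0.285971.

0.286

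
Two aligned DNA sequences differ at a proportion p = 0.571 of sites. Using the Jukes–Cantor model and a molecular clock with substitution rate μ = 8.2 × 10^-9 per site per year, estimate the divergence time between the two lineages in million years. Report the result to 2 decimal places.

65.52

d = −(3/4) ln(1 − 4p/3) = −0.75 ln(1 − 0.761333) = −0.75 ln(0.238667)
  = −0.75 × (-1.432686) = 1.074515 substitutions/site.
Under a molecular clock d = 2μt, so t = d/(2μ) = 1.074515 / (2 × 8.2 × 10^-9) = 65.52 million years.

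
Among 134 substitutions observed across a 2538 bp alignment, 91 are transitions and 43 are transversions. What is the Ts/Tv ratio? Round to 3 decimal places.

2.116

R = 91/43 = 2.116279… ≈ 2.116 (to 3 d.p.).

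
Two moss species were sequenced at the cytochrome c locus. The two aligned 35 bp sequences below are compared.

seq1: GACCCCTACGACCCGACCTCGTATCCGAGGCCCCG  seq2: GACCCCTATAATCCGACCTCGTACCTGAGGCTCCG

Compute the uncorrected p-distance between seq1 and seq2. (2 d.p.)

The sequences differ at 6 of 35 positions (sites 9, 10, 12, 24, 26, 32).
p = 6/35 = 0.171428… ≈ 0.17 (to 2 d.p.).

0.17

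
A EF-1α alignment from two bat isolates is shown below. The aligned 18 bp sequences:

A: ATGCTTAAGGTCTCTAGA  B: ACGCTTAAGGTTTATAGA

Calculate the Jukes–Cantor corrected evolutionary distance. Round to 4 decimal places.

The sequences differ at 3 of 18 sites (2, 12, 14), so p = 3/18 ≈ 0.166667.
d = −(3/4) ln(1 − 4p/3) = −0.75 ln(1 − 0.222223) = −0.75 ln(0.777777)
  = −0.75 × (-0.251315) = 0.188486 substitutions/site.

0.1885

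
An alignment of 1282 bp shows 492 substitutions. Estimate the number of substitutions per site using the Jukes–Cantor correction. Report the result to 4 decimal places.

0.5376

p = 492/1282 ≈ 0.383775.
d = −(3/4) ln(1 − 4p/3) = −0.75 ln(1 − 0.5117) = −0.75 ln(0.4883)
  = −0.75 × (-0.716825) = 0.537619 substitutions/site.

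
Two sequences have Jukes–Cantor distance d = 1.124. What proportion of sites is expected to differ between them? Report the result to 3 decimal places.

0.582

p = (3/4)(1 − e^(−4d/3)) = 0.75 × (1 − e^(-1.498667)) = 0.75 × (1 − 0.223428) = 0.582429.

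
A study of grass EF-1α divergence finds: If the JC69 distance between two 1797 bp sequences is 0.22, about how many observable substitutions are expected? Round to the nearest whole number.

343

Invert JC69: p = (3/4)(1 − e^(−4d/3)) = 0.75 × (1 − e^(-0.293333)) = 0.75 × (1 − 0.745774) = 0.190670.
Expected differing sites = pL ≈ 0.190670 × 1797 = 342.63399 ≈ 343.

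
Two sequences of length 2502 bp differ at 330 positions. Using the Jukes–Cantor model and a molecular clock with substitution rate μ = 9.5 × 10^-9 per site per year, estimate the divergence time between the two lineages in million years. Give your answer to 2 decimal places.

7.63

p = 330/2502 ≈ 0.131894.
d = −(3/4) ln(1 − 4p/3) = −0.75 ln(1 − 0.175859) = −0.75 ln(0.824141)
  = −0.75 × (-0.193414) = 0.145061 substitutions/site.
Under a molecular clock d = 2μt, so t = d/(2μ) = 0.145061 / (2 × 9.5 × 10^-9) = 7.63 million years.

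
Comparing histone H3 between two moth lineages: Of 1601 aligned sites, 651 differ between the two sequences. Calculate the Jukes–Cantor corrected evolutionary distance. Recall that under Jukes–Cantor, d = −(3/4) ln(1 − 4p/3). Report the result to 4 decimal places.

p = 651/1601 ≈ 0.406621.
d = −(3/4) ln(1 − 4p/3) = −0.75 ln(1 − 0.542161) = −0.75 ln(0.457839)
  = −0.75 × (-0.781238) = 0.585929 substitutions/site.

0.5859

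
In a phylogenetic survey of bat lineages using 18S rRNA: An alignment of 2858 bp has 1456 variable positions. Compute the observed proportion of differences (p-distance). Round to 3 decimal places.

p = 1456/2858 = 0.509447… ≈ 0.509 (to 3 d.p.).

0.509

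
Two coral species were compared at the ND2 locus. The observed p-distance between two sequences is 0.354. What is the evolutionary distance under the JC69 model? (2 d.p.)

d = −(3/4) ln(1 − 4p/3) = −0.75 ln(1 − 0.472) = −0.75 ln(0.528)
  = −0.75 × (-0.638659) = 0.478994 substitutions/site.

0.48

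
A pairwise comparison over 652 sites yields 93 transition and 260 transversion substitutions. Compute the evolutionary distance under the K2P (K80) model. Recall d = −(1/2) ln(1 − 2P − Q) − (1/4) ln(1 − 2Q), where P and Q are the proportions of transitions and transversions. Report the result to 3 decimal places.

0.975

P = 93/652 ≈ 0.142638 and Q = 260/652 ≈ 0.398773.
Under the Kimura two-parameter model, d = −½ ln(1 − 2P − Q) − ¼ ln(1 − 2Q).
1 − 2P − Q = 0.315951, giving −½ ln(0.315951) = 0.576084.
1 − 2Q = 0.202454, giving −¼ ln(0.202454) = 0.399311.
d = 0.576084 + 0.399311 = 0.975395.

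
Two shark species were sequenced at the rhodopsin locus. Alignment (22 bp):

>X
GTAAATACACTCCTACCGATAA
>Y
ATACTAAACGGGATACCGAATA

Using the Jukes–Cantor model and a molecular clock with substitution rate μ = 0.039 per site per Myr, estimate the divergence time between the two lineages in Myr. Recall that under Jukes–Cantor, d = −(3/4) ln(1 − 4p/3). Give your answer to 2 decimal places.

12.49

The sequences differ at 12 of 22 sites, so p = 12/22 ≈ 0.545455.
d = −(3/4) ln(1 − 4p/3) = −0.75 ln(1 − 0.727273) = −0.75 ln(0.272727)
  = −0.75 × (-1.299284) = 0.974463 substitutions/site.
Under a molecular clock d = 2μt, so t = d/(2μ) = 0.974463 / (2 × 0.039) = 12.49 Myr.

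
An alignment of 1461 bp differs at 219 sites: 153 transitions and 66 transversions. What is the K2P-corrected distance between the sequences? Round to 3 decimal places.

0.171

P = 153/1461 ≈ 0.104723 and Q = 66/1461 ≈ 0.045175.
Under the Kimura two-parameter model, d = −½ ln(1 − 2P − Q) − ¼ ln(1 − 2Q).
1 − 2P − Q = 0.745379, giving −½ ln(0.745379) = 0.146931.
1 − 2Q = 0.90965, giving −¼ ln(0.90965) = 0.023674.
d = 0.146931 + 0.023674 = 0.170605.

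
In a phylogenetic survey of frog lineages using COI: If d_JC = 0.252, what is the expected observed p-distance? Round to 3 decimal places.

p = (3/4)(1 − e^(−4d/3)) = 0.75 × (1 − e^(-0.336)) = 0.75 × (1 − 0.714623) = 0.214033.

0.214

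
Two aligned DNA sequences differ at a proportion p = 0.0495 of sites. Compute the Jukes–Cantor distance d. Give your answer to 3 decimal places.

0.051

d = −(3/4) ln(1 − 4p/3) = −0.75 ln(1 − 0.066) = −0.75 ln(0.934)
  = −0.75 × (-0.068279) = 0.051209 substitutions/site.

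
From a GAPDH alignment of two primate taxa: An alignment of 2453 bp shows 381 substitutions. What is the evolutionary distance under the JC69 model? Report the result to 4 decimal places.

p = 381/2453 ≈ 0.15532.
d = −(3/4) ln(1 − 4p/3) = −0.75 ln(1 − 0.207093) = −0.75 ln(0.792907)
  = −0.75 × (-0.232049) = 0.174037 substitutions/site.

0.1740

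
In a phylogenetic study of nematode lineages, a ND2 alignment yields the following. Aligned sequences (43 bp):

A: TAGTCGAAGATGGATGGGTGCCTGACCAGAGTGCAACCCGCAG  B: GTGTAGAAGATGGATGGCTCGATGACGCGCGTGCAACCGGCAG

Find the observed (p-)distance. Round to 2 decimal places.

The sequences differ at 11 of 43 positions.
p = 11/43 = 0.255813… ≈ 0.26 (to 2 d.p.).

0.26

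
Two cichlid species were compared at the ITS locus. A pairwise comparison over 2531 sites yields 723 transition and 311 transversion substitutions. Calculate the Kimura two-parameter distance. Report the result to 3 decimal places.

P = 723/2531 ≈ 0.285658 and Q = 311/2531 ≈ 0.122876.
Under the Kimura two-parameter model, d = −½ ln(1 − 2P − Q) − ¼ ln(1 − 2Q).
1 − 2P − Q = 0.305808, giving −½ ln(0.305808) = 0.592399.
1 − 2Q = 0.754248, giving −¼ ln(0.754248) = 0.070509.
d = 0.592399 + 0.070509 = 0.662908.

0.663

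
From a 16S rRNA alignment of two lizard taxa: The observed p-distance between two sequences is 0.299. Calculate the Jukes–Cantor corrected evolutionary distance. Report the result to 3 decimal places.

0.381

d = −(3/4) ln(1 − 4p/3) = −0.75 ln(1 − 0.398667) = −0.75 ln(0.601333)
  = −0.75 × (-0.508606) = 0.381455 substitutions/site.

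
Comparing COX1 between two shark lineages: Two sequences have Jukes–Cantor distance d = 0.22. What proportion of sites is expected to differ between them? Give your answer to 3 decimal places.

p = (3/4)(1 − e^(−4d/3)) = 0.75 × (1 − e^(-0.293333)) = 0.75 × (1 − 0.745774) = 0.190670.

0.191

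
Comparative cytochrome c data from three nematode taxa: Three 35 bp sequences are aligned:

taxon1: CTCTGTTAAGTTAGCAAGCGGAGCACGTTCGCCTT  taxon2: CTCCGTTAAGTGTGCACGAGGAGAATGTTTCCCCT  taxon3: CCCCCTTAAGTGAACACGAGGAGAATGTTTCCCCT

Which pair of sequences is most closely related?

taxon1–taxon2: 10/35 differ, p = 0.286, d = 0.360.
taxon1–taxon3: 12/35 differ, p = 0.343, d = 0.458.
taxon2–taxon3: 4/35 differ, p = 0.114, d = 0.124.
The smallest distance is between taxon2 and taxon3.

taxon2 and taxon3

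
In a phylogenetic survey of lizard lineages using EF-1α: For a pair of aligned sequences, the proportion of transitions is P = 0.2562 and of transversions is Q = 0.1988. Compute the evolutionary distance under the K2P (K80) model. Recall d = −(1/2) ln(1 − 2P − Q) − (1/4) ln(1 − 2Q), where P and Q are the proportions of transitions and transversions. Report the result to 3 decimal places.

0.748

Under the Kimura two-parameter model, d = −½ ln(1 − 2P − Q) − ¼ ln(1 − 2Q).
1 − 2P − Q = 0.2888, giving −½ ln(0.2888) = 0.621010.
1 − 2Q = 0.6024, giving −¼ ln(0.6024) = 0.126708.
d = 0.621010 + 0.126708 = 0.747718.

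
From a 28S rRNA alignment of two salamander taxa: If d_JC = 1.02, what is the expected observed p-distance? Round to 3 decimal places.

0.558

p = (3/4)(1 − e^(−4d/3)) = 0.75 × (1 − e^(-1.36)) = 0.75 × (1 − 0.256661) = 0.557504.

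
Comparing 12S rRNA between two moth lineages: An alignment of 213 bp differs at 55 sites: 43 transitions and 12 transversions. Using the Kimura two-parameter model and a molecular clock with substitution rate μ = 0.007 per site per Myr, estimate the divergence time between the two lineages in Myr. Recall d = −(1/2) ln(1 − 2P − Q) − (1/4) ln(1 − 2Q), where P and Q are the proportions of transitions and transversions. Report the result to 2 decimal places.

P = 43/213 ≈ 0.201878 and Q = 12/213 ≈ 0.056338.
Under the Kimura two-parameter model, d = −½ ln(1 − 2P − Q) − ¼ ln(1 − 2Q).
1 − 2P − Q = 0.539906, giving −½ ln(0.539906) = 0.308180.
1 − 2Q = 0.887324, giving −¼ ln(0.887324) = 0.029886.
d = 0.308180 + 0.029886 = 0.338066.
Under a molecular clock d = 2μt, so t = d/(2μ) = 0.338066 / (2 × 0.007) = 24.15 Myr.

24.15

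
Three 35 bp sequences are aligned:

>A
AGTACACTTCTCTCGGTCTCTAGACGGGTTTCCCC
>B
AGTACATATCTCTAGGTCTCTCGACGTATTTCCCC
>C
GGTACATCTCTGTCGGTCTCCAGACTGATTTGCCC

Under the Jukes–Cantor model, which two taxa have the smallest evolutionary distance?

A and B

A–B: 6/35 differ, p = 0.171, d = 0.195.
A–C: 8/35 differ, p = 0.229, d = 0.273.
B–C: 9/35 differ, p = 0.257, d = 0.315.
The smallest distance is between A and B.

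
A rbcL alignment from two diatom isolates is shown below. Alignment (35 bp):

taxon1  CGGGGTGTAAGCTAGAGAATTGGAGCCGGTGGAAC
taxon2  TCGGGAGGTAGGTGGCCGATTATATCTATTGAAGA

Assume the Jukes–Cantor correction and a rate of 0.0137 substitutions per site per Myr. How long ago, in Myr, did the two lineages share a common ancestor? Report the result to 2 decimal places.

The sequences differ at 19 of 35 sites, so p = 19/35 ≈ 0.542857.
d = −(3/4) ln(1 − 4p/3) = −0.75 ln(1 − 0.723809) = −0.75 ln(0.276191)
  = −0.75 × (-1.286663) = 0.964997 substitutions/site.
Under a molecular clock d = 2μt, so t = d/(2μ) = 0.964997 / (2 × 0.0137) = 35.22 Myr.

35.22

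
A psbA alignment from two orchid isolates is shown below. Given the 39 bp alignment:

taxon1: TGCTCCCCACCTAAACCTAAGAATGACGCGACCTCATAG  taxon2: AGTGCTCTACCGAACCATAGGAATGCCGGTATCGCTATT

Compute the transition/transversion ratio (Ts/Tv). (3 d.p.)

0.385

Transitions are A↔G and C↔T; transversions are all other mismatches.
Transitions: 5. Transversions: 13.
R = 5/13 = 0.384615… ≈ 0.385 (to 3 d.p.).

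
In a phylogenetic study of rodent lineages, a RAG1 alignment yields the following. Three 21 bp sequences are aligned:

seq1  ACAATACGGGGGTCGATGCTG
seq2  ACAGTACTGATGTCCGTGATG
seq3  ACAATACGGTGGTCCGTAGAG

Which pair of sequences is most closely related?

seq1 and seq3

seq1–seq2: 7/21 differ, p = 0.333, d = 0.441.
seq1–seq3: 6/21 differ, p = 0.286, d = 0.360.
seq2–seq3: 7/21 differ, p = 0.333, d = 0.441.
The smallest distance is between seq1 and seq3.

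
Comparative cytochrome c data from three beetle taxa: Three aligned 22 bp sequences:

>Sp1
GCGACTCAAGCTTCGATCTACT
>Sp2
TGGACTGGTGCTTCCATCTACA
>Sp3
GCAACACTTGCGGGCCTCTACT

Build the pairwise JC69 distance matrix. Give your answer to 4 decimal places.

d(Sp1,Sp2) = 0.4141, d(Sp1,Sp3) = 0.5913, d(Sp2,Sp3) = 0.8240

Sp1–Sp2: 7/22 sites differ → p ≈ 0.318182, d = −0.75 ln(1 − 0.424243) = 0.414052 ≈ 0.4141.
Sp1–Sp3: 9/22 sites differ → p ≈ 0.409091, d = −0.75 ln(1 − 0.545455) = 0.591344 ≈ 0.5913.
Sp2–Sp3: 11/22 sites differ → p = 0.5, d = −0.75 ln(1 − 0.666667) = 0.823960 ≈ 0.8240.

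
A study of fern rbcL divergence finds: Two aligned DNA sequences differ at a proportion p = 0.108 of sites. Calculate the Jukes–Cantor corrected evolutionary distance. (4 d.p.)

d = −(3/4) ln(1 − 4p/3) = −0.75 ln(1 − 0.144) = −0.75 ln(0.856)
  = −0.75 × (-0.155485) = 0.116614 substitutions/site.

0.1166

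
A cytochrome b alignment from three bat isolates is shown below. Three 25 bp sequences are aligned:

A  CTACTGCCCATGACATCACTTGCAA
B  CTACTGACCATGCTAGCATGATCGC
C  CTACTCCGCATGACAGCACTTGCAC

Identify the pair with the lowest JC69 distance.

A and C

A–B: 10/25 differ, p = 0.400, d = 0.572.
A–C: 4/25 differ, p = 0.160, d = 0.180.
B–C: 10/25 differ, p = 0.400, d = 0.572.
The smallest distance is between A and C.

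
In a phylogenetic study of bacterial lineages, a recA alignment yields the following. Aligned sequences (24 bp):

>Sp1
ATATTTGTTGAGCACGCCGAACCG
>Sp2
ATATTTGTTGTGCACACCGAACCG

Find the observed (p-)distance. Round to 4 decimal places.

0.0833

The sequences differ at 2 of 24 positions (sites 11, 16).
p = 2/24 = 0.083333… ≈ 0.0833 (to 4 d.p.).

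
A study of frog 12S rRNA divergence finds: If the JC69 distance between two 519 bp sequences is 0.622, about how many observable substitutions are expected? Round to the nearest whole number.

Invert JC69: p = (3/4)(1 − e^(−4d/3)) = 0.75 × (1 − e^(-0.829333)) = 0.75 × (1 − 0.436340) = 0.422745.
Expected differing sites = pL ≈ 0.422745 × 519 = 219.404655 ≈ 219.

219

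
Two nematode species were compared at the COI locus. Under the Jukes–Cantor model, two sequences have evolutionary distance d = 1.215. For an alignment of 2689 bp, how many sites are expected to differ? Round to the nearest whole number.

Invert JC69: p = (3/4)(1 − e^(−4d/3)) = 0.75 × (1 − e^(-1.62)) = 0.75 × (1 − 0.197899) = 0.601576.
Expected differing sites = pL ≈ 0.601576 × 2689 = 1617.637864 ≈ 1618.

1618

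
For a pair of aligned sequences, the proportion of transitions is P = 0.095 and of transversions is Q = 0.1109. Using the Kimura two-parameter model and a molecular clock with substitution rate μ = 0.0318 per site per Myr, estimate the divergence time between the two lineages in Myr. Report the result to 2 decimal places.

Under the Kimura two-parameter model, d = −½ ln(1 − 2P − Q) − ¼ ln(1 − 2Q).
1 − 2P − Q = 0.6991, giving −½ ln(0.6991) = 0.178981.
1 − 2Q = 0.7782, giving −¼ ln(0.7782) = 0.062693.
d = 0.178981 + 0.062693 = 0.241674.
Under a molecular clock d = 2μt, so t = d/(2μ) = 0.241674 / (2 × 0.0318) = 3.80 Myr.

3.80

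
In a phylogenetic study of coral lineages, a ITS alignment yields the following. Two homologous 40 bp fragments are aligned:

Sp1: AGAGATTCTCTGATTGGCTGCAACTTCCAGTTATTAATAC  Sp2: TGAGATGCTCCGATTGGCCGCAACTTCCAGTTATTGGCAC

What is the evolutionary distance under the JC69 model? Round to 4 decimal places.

0.1993

The sequences differ at 7 of 40 sites (1, 7, 11, 19, 36, 37, 38), so p = 7/40 = 0.175.
d = −(3/4) ln(1 − 4p/3) = −0.75 ln(1 − 0.233333) = −0.75 ln(0.766667)
  = −0.75 × (-0.265703) = 0.199277 substitutions/site.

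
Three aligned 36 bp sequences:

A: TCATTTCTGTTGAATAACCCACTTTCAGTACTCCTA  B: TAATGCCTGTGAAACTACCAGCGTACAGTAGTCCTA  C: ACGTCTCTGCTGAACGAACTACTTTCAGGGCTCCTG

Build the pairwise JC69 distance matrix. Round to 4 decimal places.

A–B: 12/36 sites differ → p ≈ 0.333333, d = −0.75 ln(1 − 0.444444) = 0.440839 ≈ 0.4408.
A–C: 11/36 sites differ → p ≈ 0.305556, d = −0.75 ln(1 − 0.407408) = 0.392437 ≈ 0.3924.
B–C: 18/36 sites differ → p = 0.5, d = −0.75 ln(1 − 0.666667) = 0.823960 ≈ 0.8240.

d(A,B) = 0.4408, d(A,C) = 0.3924, d(B,C) = 0.8240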